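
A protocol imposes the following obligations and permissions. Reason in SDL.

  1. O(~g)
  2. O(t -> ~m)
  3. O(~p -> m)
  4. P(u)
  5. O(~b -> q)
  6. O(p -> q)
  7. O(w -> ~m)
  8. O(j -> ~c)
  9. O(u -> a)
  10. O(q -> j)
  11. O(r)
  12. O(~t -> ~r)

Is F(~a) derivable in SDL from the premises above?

No

Premise 9 is O(u -> a), but O(u) is not derivable from the premises (the permission P(u) asserts only ~O(~u), not O(u)), so it does not yield O(a).
No other premise forces O(a). An ideal world satisfying every premise can still have ~a true, so F(~a) is not derivable.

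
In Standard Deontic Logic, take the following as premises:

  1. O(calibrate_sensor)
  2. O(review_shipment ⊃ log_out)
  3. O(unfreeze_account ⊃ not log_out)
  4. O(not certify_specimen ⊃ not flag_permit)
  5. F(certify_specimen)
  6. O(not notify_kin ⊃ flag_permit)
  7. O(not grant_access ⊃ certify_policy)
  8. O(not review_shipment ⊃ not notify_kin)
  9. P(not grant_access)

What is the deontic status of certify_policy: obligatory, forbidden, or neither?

Neither

Premise 7 is O(not grant_access ⊃ certify_policy), but O(not grant_access) is not derivable from the premises (the permission P(not grant_access) asserts only not O(grant_access), not O(not grant_access)), so it does not yield O(certify_policy).
No premise or chain of K-axiom applications forces O(certify_policy), and none forces O(not certify_policy). So certify_policy is neither obligatory nor forbidden under these norms.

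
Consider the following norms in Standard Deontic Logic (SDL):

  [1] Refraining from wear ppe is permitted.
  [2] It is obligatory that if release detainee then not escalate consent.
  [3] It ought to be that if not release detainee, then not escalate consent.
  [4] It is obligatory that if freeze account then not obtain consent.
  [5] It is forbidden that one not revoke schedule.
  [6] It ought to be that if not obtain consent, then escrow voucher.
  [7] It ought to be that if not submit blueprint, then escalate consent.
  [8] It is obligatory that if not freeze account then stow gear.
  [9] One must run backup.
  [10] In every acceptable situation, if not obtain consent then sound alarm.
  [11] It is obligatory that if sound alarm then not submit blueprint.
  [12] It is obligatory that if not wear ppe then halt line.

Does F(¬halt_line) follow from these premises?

No

Premise 12 is O(¬wear_ppe → halt_line), but O(¬wear_ppe) is not derivable from the premises (the permission P(¬wear_ppe) asserts only ¬O(wear_ppe), not O(¬wear_ppe)), so it does not yield O(halt_line).
No other premise forces O(halt_line). An ideal world satisfying every premise can still have ¬halt_line true, so F(¬halt_line) is not derivable.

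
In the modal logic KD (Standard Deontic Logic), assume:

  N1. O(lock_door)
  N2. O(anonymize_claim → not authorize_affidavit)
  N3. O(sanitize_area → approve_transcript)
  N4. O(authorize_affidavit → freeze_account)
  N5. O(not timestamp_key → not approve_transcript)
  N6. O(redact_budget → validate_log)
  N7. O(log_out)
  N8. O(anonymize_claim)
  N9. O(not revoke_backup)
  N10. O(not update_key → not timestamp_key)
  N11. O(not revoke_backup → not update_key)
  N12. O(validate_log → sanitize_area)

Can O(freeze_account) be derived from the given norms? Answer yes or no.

No

Premise 4 is O(authorize_affidavit → freeze_account), but O(authorize_affidavit) is not derivable from the premises, so it does not yield O(freeze_account).
No other premise forces O(freeze_account). An ideal world satisfying every premise can still have freeze_account false, so O(freeze_account) is not derivable.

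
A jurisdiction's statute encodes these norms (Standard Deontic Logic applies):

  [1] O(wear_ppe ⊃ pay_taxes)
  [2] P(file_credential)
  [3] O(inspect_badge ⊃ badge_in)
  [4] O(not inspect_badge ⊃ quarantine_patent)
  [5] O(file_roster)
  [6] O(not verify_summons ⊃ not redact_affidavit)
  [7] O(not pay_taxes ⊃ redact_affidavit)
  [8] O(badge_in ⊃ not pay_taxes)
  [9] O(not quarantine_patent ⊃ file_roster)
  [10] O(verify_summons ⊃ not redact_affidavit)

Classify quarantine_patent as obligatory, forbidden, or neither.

By case analysis on verify_summons: premise 10 gives O(verify_summons ⊃ not redact_affidavit) and premise 6 gives O(not verify_summons ⊃ not redact_affidavit), so O(not redact_affidavit) either way.
Premise 7, O(not pay_taxes ⊃ redact_affidavit), contraposes to O(not redact_affidavit ⊃ pay_taxes); with O(not redact_affidavit) we get O(pay_taxes).
The contrapositive of premise 8 (O(badge_in ⊃ not pay_taxes)) is O(pay_taxes ⊃ not badge_in), and O(pay_taxes) is already established, so O(not badge_in).
The contrapositive of premise 3 (O(inspect_badge ⊃ badge_in)) is O(not badge_in ⊃ not inspect_badge), and O(not badge_in) is already established, so O(not inspect_badge).
From O(not inspect_badge) and premise 4, O(not inspect_badge ⊃ quarantine_patent), we obtain O(quarantine_patent).
Premises 1, 2, 5, 9 do not contribute to this derivation.
Hence quarantine_patent is obligatory.

Obligatory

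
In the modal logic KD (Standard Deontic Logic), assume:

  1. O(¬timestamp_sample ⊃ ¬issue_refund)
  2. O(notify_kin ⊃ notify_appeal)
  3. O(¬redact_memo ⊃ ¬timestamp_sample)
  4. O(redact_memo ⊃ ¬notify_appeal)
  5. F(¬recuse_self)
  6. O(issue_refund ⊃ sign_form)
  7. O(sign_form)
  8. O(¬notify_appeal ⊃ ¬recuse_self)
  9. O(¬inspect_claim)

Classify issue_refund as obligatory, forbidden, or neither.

Forbidden

F(¬recuse_self) at premise 5 means O(recuse_self).
Premise 8 is O(¬notify_appeal ⊃ ¬recuse_self); contrapositively O(recuse_self ⊃ notify_appeal). Since O(recuse_self) holds, K gives O(notify_appeal).
Premise 4, O(redact_memo ⊃ ¬notify_appeal), contraposes to O(notify_appeal ⊃ ¬redact_memo); with O(notify_appeal) we get O(¬redact_memo).
Premise 3 is O(¬redact_memo ⊃ ¬timestamp_sample); since O(¬redact_memo), deontic closure gives O(¬timestamp_sample).
From O(¬timestamp_sample) and premise 1, O(¬timestamp_sample ⊃ ¬issue_refund), we obtain O(¬issue_refund).
Premises 2, 6, 7, 9 do not contribute to this derivation.
Thus O(¬issue_refund), which is F(issue_refund): issue_refund is forbidden.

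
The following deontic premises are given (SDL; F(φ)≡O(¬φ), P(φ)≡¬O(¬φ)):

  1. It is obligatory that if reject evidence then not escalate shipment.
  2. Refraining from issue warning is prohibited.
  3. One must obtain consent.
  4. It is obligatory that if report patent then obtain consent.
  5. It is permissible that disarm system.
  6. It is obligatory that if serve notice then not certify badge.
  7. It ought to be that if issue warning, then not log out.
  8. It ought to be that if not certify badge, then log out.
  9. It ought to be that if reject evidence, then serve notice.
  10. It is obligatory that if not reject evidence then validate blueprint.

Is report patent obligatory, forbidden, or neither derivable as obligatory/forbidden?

Premise 4 is O(report_patent → obtain_consent); even if O(obtain_consent) held, inferring O(report_patent) would be affirming the consequent — invalid.
No premise or chain of K-axiom applications forces O(report_patent), and none forces O(¬report_patent). So report_patent is neither obligatory nor forbidden under these norms.

Neither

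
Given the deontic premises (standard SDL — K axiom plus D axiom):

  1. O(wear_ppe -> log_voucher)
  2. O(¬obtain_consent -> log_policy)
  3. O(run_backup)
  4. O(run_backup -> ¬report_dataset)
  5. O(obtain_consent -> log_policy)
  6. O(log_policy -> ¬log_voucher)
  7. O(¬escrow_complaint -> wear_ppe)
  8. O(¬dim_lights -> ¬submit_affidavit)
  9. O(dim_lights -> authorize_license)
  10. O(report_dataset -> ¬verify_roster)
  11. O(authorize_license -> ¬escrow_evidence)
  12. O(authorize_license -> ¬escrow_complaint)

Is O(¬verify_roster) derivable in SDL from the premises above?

Premise 10 is O(report_dataset -> ¬verify_roster), but O(report_dataset) is not derivable from the premises, so it does not yield O(¬verify_roster).
No other premise forces O(¬verify_roster). An ideal world satisfying every premise can still have ¬verify_roster false, so O(¬verify_roster) is not derivable.

No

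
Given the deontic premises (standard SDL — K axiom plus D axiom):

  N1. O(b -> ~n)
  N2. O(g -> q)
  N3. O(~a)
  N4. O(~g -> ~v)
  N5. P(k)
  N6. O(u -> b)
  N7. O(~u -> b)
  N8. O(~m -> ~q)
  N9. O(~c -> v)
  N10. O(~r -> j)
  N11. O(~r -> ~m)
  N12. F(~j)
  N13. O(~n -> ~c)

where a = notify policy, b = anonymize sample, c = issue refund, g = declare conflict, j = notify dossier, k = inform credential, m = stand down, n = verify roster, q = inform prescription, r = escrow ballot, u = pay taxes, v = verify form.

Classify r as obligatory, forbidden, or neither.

By case analysis on ~u: premise 7 gives O(~u -> b) and premise 6 gives O(u -> b), so O(b) either way.
With premise 1, O(b -> ~n), the K-axiom yields O(~n).
Applying K to premise 13 (O(~n -> ~c)) and O(~n) yields O(~c).
From O(~c) and premise 9, O(~c -> v), we obtain O(v).
Premise 4, O(~g -> ~v), contraposes to O(v -> g); with O(v) we get O(g).
From O(g) and premise 2, O(g -> q), we obtain O(q).
Premise 8, O(~m -> ~q), contraposes to O(q -> m); with O(q) we get O(m).
Premise 11, O(~r -> ~m), contraposes to O(m -> r); with O(m) we get O(r).
Premises 3, 5, 10, 12 do not contribute to this derivation.
Hence r is obligatory.

Obligatory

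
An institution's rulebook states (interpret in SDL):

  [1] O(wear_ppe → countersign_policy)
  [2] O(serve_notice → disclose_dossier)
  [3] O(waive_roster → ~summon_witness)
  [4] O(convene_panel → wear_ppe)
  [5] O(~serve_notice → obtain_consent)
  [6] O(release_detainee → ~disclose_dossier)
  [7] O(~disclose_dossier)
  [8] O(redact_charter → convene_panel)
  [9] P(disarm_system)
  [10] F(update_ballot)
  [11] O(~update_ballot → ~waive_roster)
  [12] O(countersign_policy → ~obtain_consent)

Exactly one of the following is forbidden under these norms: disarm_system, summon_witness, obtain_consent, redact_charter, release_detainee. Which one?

From premise 7 we have O(~disclose_dossier).
Premise 2, O(serve_notice → disclose_dossier), contraposes to O(~disclose_dossier → ~serve_notice); with O(~disclose_dossier) we get O(~serve_notice).
With premise 5, O(~serve_notice → obtain_consent), the K-axiom yields O(obtain_consent).
Premise 12, O(countersign_policy → ~obtain_consent), contraposes to O(obtain_consent → ~countersign_policy); with O(obtain_consent) we get O(~countersign_policy).
Premise 1 is O(wear_ppe → countersign_policy); contrapositively O(~countersign_policy → ~wear_ppe). Since O(~countersign_policy) holds, K gives O(~wear_ppe).
The contrapositive of premise 4 (O(convene_panel → wear_ppe)) is O(~wear_ppe → ~convene_panel), and O(~wear_ppe) is already established, so O(~convene_panel).
The contrapositive of premise 8 (O(redact_charter → convene_panel)) is O(~convene_panel → ~redact_charter), and O(~convene_panel) is already established, so O(~redact_charter).
So O(~redact_charter) holds, i.e. redact_charter is forbidden. None of the other listed options is forbidden under the premises.

redact_charter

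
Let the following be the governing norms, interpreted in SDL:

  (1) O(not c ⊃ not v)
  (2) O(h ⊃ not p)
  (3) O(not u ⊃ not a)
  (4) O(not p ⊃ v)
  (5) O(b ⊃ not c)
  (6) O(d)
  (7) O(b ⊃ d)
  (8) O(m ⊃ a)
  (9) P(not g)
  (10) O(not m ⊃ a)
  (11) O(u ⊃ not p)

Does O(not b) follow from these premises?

Yes

By case analysis on m: premise 8 gives O(m ⊃ a) and premise 10 gives O(not m ⊃ a), so O(a) either way.
Premise 3, O(not u ⊃ not a), contraposes to O(a ⊃ u); with O(a) we get O(u).
With premise 11, O(u ⊃ not p), the K-axiom yields O(not p).
Applying K to premise 4 (O(not p ⊃ v)) and O(not p) yields O(v).
Premise 1, O(not c ⊃ not v), contraposes to O(v ⊃ c); with O(v) we get O(c).
The contrapositive of premise 5 (O(b ⊃ not c)) is O(c ⊃ not b), and O(c) is already established, so O(not b).
Premises 2, 6, 7, 9 do not contribute to this derivation.
So O(not b) follows.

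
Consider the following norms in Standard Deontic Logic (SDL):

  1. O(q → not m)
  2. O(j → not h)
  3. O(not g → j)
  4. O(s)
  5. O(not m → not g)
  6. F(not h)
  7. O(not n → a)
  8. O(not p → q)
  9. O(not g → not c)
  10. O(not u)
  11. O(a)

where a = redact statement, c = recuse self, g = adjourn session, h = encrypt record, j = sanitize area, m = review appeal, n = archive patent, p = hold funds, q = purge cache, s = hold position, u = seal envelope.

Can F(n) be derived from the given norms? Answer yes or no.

Premise 7 is O(not n → a); even if O(a) held, inferring O(not n) would be affirming the consequent — invalid.
No other premise forces O(not n). An ideal world satisfying every premise can still have n true, so F(n) is not derivable.

No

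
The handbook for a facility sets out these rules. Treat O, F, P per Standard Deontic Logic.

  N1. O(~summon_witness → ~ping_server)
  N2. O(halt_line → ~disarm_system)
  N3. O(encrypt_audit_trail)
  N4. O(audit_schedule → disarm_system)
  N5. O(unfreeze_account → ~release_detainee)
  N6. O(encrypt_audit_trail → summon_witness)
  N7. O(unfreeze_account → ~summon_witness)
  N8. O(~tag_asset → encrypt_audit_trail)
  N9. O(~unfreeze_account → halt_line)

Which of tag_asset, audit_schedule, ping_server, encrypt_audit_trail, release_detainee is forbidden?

Premise 3 states O(encrypt_audit_trail) outright.
Applying K to premise 6 (O(encrypt_audit_trail → summon_witness)) and O(encrypt_audit_trail) yields O(summon_witness).
The contrapositive of premise 7 (O(unfreeze_account → ~summon_witness)) is O(summon_witness → ~unfreeze_account), and O(summon_witness) is already established, so O(~unfreeze_account).
Applying K to premise 9 (O(~unfreeze_account → halt_line)) and O(~unfreeze_account) yields O(halt_line).
From O(halt_line) and premise 2, O(halt_line → ~disarm_system), we obtain O(~disarm_system).
Premise 4, O(audit_schedule → disarm_system), contraposes to O(~disarm_system → ~audit_schedule); with O(~disarm_system) we get O(~audit_schedule).
So O(~audit_schedule) holds, i.e. audit_schedule is forbidden. None of the other listed options is forbidden under the premises.

audit_schedule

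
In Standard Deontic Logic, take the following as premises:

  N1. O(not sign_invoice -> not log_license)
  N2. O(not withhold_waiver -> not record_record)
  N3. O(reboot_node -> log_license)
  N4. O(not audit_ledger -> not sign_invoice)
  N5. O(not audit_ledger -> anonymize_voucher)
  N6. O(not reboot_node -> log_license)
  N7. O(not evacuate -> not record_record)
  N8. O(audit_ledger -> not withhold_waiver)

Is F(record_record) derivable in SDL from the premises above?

Yes

Premises 3 and 6 are O(reboot_node -> log_license) and O(not reboot_node -> log_license); every ideal world satisfies reboot_node or not reboot_node, so in either case log_license holds — hence O(log_license).
The contrapositive of premise 1 (O(not sign_invoice -> not log_license)) is O(log_license -> sign_invoice), and O(log_license) is already established, so O(sign_invoice).
Premise 4, O(not audit_ledger -> not sign_invoice), contraposes to O(sign_invoice -> audit_ledger); with O(sign_invoice) we get O(audit_ledger).
From O(audit_ledger) and premise 8, O(audit_ledger -> not withhold_waiver), we obtain O(not withhold_waiver).
Premise 2 is O(not withhold_waiver -> not record_record); since O(not withhold_waiver), deontic closure gives O(not record_record).
Premises 5, 7 do not contribute to this derivation.
So O(not record_record) holds, i.e. F(record_record). The claim follows.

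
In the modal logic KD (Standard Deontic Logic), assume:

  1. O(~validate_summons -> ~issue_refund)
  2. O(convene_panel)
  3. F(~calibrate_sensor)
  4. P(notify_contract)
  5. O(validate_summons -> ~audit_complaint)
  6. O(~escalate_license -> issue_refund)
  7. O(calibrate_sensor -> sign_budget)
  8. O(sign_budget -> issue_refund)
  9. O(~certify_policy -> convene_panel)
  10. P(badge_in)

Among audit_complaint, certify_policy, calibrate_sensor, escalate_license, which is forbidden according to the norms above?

audit_complaint

F(~calibrate_sensor) at premise 3 means O(calibrate_sensor).
With premise 7, O(calibrate_sensor -> sign_budget), the K-axiom yields O(sign_budget).
Applying K to premise 8 (O(sign_budget -> issue_refund)) and O(sign_budget) yields O(issue_refund).
Premise 1, O(~validate_summons -> ~issue_refund), contraposes to O(issue_refund -> validate_summons); with O(issue_refund) we get O(validate_summons).
Applying K to premise 5 (O(validate_summons -> ~audit_complaint)) and O(validate_summons) yields O(~audit_complaint).
So O(~audit_complaint) holds, i.e. audit_complaint is forbidden. None of the other listed options is forbidden under the premises.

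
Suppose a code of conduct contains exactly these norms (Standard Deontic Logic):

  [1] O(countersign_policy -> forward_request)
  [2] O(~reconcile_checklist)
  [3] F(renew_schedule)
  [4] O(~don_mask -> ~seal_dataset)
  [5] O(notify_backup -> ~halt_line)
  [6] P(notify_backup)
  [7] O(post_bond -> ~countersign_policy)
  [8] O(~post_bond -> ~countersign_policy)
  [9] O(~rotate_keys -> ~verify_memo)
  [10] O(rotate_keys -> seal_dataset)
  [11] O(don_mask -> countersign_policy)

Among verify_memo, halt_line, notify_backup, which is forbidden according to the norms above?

verify_memo

Premises 7 and 8 cover both cases: O(post_bond -> ~countersign_policy) and O(~post_bond -> ~countersign_policy). Since post_bond ∨ ~post_bond is a tautology, O(~countersign_policy) follows.
The contrapositive of premise 11 (O(don_mask -> countersign_policy)) is O(~countersign_policy -> ~don_mask), and O(~countersign_policy) is already established, so O(~don_mask).
Premise 4 is O(~don_mask -> ~seal_dataset); since O(~don_mask), deontic closure gives O(~seal_dataset).
The contrapositive of premise 10 (O(rotate_keys -> seal_dataset)) is O(~seal_dataset -> ~rotate_keys), and O(~seal_dataset) is already established, so O(~rotate_keys).
Applying K to premise 9 (O(~rotate_keys -> ~verify_memo)) and O(~rotate_keys) yields O(~verify_memo).
So O(~verify_memo) holds, i.e. verify_memo is forbidden. None of the other listed options is forbidden under the premises.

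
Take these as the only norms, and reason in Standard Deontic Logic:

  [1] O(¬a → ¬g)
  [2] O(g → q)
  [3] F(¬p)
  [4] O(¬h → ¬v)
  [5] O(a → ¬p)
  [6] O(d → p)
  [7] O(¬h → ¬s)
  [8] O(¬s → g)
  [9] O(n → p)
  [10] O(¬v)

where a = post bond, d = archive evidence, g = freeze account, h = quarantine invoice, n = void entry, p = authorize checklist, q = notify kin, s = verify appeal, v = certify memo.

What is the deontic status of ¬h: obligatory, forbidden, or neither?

Forbidden

Premise 3, F(¬p), is equivalent to O(p).
Premise 5, O(a → ¬p), contraposes to O(p → ¬a); with O(p) we get O(¬a).
With premise 1, O(¬a → ¬g), the K-axiom yields O(¬g).
Premise 8 is O(¬s → g); contrapositively O(¬g → s). Since O(¬g) holds, K gives O(s).
Premise 7 is O(¬h → ¬s); contrapositively O(s → h). Since O(s) holds, K gives O(h).
Premises 2, 4, 6, 9, 10 do not contribute to this derivation.
Thus O(h), which is F(¬h): ¬h is forbidden.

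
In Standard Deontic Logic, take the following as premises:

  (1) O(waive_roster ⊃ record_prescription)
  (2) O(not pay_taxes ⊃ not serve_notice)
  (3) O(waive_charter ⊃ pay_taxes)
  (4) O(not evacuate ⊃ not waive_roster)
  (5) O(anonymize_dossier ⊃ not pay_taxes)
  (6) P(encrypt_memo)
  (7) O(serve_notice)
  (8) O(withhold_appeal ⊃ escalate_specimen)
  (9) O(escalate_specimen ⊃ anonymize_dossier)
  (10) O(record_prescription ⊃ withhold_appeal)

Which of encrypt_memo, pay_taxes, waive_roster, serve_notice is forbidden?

waive_roster

Premise 7 gives O(serve_notice).
Premise 2 is O(not pay_taxes ⊃ not serve_notice); contrapositively O(serve_notice ⊃ pay_taxes). Since O(serve_notice) holds, K gives O(pay_taxes).
Premise 5 is O(anonymize_dossier ⊃ not pay_taxes); contrapositively O(pay_taxes ⊃ not anonymize_dossier). Since O(pay_taxes) holds, K gives O(not anonymize_dossier).
Premise 9 is O(escalate_specimen ⊃ anonymize_dossier); contrapositively O(not anonymize_dossier ⊃ not escalate_specimen). Since O(not anonymize_dossier) holds, K gives O(not escalate_specimen).
The contrapositive of premise 8 (O(withhold_appeal ⊃ escalate_specimen)) is O(not escalate_specimen ⊃ not withhold_appeal), and O(not escalate_specimen) is already established, so O(not withhold_appeal).
Premise 10, O(record_prescription ⊃ withhold_appeal), contraposes to O(not withhold_appeal ⊃ not record_prescription); with O(not withhold_appeal) we get O(not record_prescription).
Premise 1 is O(waive_roster ⊃ record_prescription); contrapositively O(not record_prescription ⊃ not waive_roster). Since O(not record_prescription) holds, K gives O(not waive_roster).
So O(not waive_roster) holds, i.e. waive_roster is forbidden. None of the other listed options is forbidden under the premises.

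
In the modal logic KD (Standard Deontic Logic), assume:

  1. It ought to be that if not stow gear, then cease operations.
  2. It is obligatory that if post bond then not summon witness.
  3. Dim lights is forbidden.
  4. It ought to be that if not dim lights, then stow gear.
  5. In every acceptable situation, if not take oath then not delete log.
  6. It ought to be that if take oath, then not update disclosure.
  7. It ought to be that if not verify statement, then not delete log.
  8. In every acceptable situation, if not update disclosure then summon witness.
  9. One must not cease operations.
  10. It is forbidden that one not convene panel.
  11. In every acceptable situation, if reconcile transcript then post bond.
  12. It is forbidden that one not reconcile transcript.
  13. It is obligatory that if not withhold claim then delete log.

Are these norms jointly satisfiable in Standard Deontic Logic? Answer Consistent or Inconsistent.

Premise 1 is O(¬stow_gear → cease_operations), but O(¬stow_gear) is not derivable from the premises, so it does not yield O(cease_operations).
So O(cease_operations) is not derivable, and the apparent clash with O(¬cease_operations) does not arise.
A world satisfying every obligation exists (e.g. cease_operations=false, convene_panel=true, delete_log=false, dim_lights=false, post_bond=true, reconcile_transcript=true, stow_gear=true, summon_witness=false, take_oath=false, update_disclosure=true, verify_statement=false, withhold_claim=true); no atom is both obligatory and forbidden, so the set is consistent.

Consistent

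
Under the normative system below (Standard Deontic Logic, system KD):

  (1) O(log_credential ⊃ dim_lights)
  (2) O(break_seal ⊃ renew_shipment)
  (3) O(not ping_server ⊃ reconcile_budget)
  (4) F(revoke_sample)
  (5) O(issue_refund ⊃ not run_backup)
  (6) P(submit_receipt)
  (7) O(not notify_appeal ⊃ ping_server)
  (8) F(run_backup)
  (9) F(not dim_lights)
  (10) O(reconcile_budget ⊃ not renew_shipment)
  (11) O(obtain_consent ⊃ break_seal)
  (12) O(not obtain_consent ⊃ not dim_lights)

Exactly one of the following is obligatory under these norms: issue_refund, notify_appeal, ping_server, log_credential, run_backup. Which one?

Premise 9 is F(not dim_lights), i.e. O(dim_lights).
Premise 12 is O(not obtain_consent ⊃ not dim_lights); contrapositively O(dim_lights ⊃ obtain_consent). Since O(dim_lights) holds, K gives O(obtain_consent).
Premise 11 is O(obtain_consent ⊃ break_seal); since O(obtain_consent), deontic closure gives O(break_seal).
From O(break_seal) and premise 2, O(break_seal ⊃ renew_shipment), we obtain O(renew_shipment).
Premise 10 is O(reconcile_budget ⊃ not renew_shipment); contrapositively O(renew_shipment ⊃ not reconcile_budget). Since O(renew_shipment) holds, K gives O(not reconcile_budget).
The contrapositive of premise 3 (O(not ping_server ⊃ reconcile_budget)) is O(not reconcile_budget ⊃ ping_server), and O(not reconcile_budget) is already established, so O(ping_server).
So O(ping_server) holds — ping_server is obligatory. None of the other listed options is made obligatory by any chain of premises.

ping_server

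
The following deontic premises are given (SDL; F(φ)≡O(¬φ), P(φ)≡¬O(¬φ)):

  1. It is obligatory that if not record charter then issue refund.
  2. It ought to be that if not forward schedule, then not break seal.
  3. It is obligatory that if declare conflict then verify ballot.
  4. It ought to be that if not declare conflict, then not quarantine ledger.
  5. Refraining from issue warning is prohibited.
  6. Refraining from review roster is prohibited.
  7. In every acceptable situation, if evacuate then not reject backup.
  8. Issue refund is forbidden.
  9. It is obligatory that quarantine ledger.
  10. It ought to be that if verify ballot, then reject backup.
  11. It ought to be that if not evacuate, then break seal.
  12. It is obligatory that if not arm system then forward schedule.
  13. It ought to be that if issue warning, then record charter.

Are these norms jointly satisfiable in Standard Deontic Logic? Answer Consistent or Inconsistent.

Premise 1 is O(¬record_charter → issue_refund), but O(¬record_charter) is not derivable from the premises, so it does not yield O(issue_refund).
So O(issue_refund) is not derivable, and the apparent clash with O(¬issue_refund) does not arise.
A world satisfying every obligation exists (e.g. arm_system=false, break_seal=true, declare_conflict=true, evacuate=false, forward_schedule=true, issue_refund=false, issue_warning=true, quarantine_ledger=true, record_charter=true, reject_backup=true, review_roster=true, verify_ballot=true); no atom is both obligatory and forbidden, so the set is consistent.

Consistent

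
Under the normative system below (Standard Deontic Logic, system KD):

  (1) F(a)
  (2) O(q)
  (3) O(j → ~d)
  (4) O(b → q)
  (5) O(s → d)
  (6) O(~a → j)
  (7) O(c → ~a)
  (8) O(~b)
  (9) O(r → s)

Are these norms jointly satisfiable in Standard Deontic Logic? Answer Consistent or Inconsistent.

Premise 4 is O(b → q); even if O(q) held, inferring O(b) would be affirming the consequent — invalid.
So O(b) is not derivable, and the apparent clash with O(~b) does not arise.
A world satisfying every obligation exists (e.g. a=false, b=false, c=false, d=false, j=true, q=true, r=false, s=false); no atom is both obligatory and forbidden, so the set is consistent.

Consistent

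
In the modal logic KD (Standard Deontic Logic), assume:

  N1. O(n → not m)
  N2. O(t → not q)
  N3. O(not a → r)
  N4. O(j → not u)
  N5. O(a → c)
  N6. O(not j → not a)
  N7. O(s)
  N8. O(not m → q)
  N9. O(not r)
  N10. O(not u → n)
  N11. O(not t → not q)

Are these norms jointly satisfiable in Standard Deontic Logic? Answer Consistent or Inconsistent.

Inconsistent

Premises 11 and 2 cover both cases: O(not t → not q) and O(t → not q). Since not t ∨ t is a tautology, O(not q) follows.
Premise 8, O(not m → q), contraposes to O(not q → m); with O(not q) we get O(m).
Premise 1 is O(n → not m); contrapositively O(m → not n). Since O(m) holds, K gives O(not n).
Premise 10, O(not u → n), contraposes to O(not n → u); with O(not n) we get O(u).
The contrapositive of premise 4 (O(j → not u)) is O(u → not j), and O(u) is already established, so O(not j).
With premise 6, O(not j → not a), the K-axiom yields O(not a).
Premise 3 is O(not a → r); since O(not a), deontic closure gives O(r).
But premise 9 directly asserts O(not r).
We now have both O(r) and O(not r) — r is simultaneously obligatory and forbidden, violating the D-axiom.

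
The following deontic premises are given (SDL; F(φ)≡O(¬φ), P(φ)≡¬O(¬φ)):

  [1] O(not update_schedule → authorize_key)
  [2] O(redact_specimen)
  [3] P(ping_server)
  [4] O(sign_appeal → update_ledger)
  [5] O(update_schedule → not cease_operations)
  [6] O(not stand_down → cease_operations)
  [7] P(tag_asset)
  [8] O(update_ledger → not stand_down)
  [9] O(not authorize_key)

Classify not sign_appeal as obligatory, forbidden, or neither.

Premise 9 states O(not authorize_key) outright.
Premise 1 is O(not update_schedule → authorize_key); contrapositively O(not authorize_key → update_schedule). Since O(not authorize_key) holds, K gives O(update_schedule).
With premise 5, O(update_schedule → not cease_operations), the K-axiom yields O(not cease_operations).
Premise 6, O(not stand_down → cease_operations), contraposes to O(not cease_operations → stand_down); with O(not cease_operations) we get O(stand_down).
Premise 8, O(update_ledger → not stand_down), contraposes to O(stand_down → not update_ledger); with O(stand_down) we get O(not update_ledger).
Premise 4, O(sign_appeal → update_ledger), contraposes to O(not update_ledger → not sign_appeal); with O(not update_ledger) we get O(not sign_appeal).
Premises 2, 3, 7 do not contribute to this derivation.
Hence not sign_appeal is obligatory.

Obligatory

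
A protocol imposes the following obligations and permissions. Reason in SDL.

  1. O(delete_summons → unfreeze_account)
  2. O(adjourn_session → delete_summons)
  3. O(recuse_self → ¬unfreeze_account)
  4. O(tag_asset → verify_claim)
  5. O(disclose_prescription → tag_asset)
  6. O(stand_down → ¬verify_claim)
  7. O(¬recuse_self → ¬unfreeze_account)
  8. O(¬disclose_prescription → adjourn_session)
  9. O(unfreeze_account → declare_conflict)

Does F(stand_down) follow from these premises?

Yes

Premises 3 and 7 cover both cases: O(recuse_self → ¬unfreeze_account) and O(¬recuse_self → ¬unfreeze_account). Since recuse_self ∨ ¬recuse_self is a tautology, O(¬unfreeze_account) follows.
The contrapositive of premise 1 (O(delete_summons → unfreeze_account)) is O(¬unfreeze_account → ¬delete_summons), and O(¬unfreeze_account) is already established, so O(¬delete_summons).
Premise 2, O(adjourn_session → delete_summons), contraposes to O(¬delete_summons → ¬adjourn_session); with O(¬delete_summons) we get O(¬adjourn_session).
Premise 8, O(¬disclose_prescription → adjourn_session), contraposes to O(¬adjourn_session → disclose_prescription); with O(¬adjourn_session) we get O(disclose_prescription).
With premise 5, O(disclose_prescription → tag_asset), the K-axiom yields O(tag_asset).
Applying K to premise 4 (O(tag_asset → verify_claim)) and O(tag_asset) yields O(verify_claim).
The contrapositive of premise 6 (O(stand_down → ¬verify_claim)) is O(verify_claim → ¬stand_down), and O(verify_claim) is already established, so O(¬stand_down).
Premise 9 does not contribute to this derivation.
So O(¬stand_down) holds, i.e. F(stand_down). The claim follows.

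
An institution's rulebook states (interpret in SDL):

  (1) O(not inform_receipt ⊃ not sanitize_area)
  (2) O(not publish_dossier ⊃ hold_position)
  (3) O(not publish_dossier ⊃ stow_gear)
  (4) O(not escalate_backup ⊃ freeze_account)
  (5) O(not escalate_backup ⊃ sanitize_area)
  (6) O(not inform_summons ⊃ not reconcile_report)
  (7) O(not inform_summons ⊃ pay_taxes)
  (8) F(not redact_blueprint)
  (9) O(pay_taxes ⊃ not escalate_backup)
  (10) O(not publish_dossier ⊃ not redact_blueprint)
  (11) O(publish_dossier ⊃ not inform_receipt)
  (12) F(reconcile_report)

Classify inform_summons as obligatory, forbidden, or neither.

Obligatory

Premise 8 is F(not redact_blueprint), i.e. O(redact_blueprint).
Premise 10, O(not publish_dossier ⊃ not redact_blueprint), contraposes to O(redact_blueprint ⊃ publish_dossier); with O(redact_blueprint) we get O(publish_dossier).
From O(publish_dossier) and premise 11, O(publish_dossier ⊃ not inform_receipt), we obtain O(not inform_receipt).
Premise 1 is O(not inform_receipt ⊃ not sanitize_area); since O(not inform_receipt), deontic closure gives O(not sanitize_area).
Premise 5 is O(not escalate_backup ⊃ sanitize_area); contrapositively O(not sanitize_area ⊃ escalate_backup). Since O(not sanitize_area) holds, K gives O(escalate_backup).
Premise 9 is O(pay_taxes ⊃ not escalate_backup); contrapositively O(escalate_backup ⊃ not pay_taxes). Since O(escalate_backup) holds, K gives O(not pay_taxes).
The contrapositive of premise 7 (O(not inform_summons ⊃ pay_taxes)) is O(not pay_taxes ⊃ inform_summons), and O(not pay_taxes) is already established, so O(inform_summons).
Premises 2, 3, 4, 6, 12 do not contribute to this derivation.
Hence inform_summons is obligatory.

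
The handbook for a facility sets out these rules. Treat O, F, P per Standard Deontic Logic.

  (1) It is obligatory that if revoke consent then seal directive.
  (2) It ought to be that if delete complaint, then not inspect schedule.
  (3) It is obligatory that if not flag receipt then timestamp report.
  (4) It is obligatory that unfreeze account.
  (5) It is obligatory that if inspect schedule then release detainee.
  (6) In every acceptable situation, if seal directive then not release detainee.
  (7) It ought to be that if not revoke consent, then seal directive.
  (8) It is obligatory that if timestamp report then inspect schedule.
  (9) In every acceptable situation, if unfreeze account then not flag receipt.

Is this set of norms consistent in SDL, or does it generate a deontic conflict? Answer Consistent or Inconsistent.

Premises 7 and 1 are O(¬revoke_consent → seal_directive) and O(revoke_consent → seal_directive); every ideal world satisfies ¬revoke_consent or revoke_consent, so in either case seal_directive holds — hence O(seal_directive).
From O(seal_directive) and premise 6, O(seal_directive → ¬release_detainee), we obtain O(¬release_detainee).
The contrapositive of premise 5 (O(inspect_schedule → release_detainee)) is O(¬release_detainee → ¬inspect_schedule), and O(¬release_detainee) is already established, so O(¬inspect_schedule).
Premise 8, O(timestamp_report → inspect_schedule), contraposes to O(¬inspect_schedule → ¬timestamp_report); with O(¬inspect_schedule) we get O(¬timestamp_report).
Premise 3, O(¬flag_receipt → timestamp_report), contraposes to O(¬timestamp_report → flag_receipt); with O(¬timestamp_report) we get O(flag_receipt).
Premise 9 is O(unfreeze_account → ¬flag_receipt); contrapositively O(flag_receipt → ¬unfreeze_account). Since O(flag_receipt) holds, K gives O(¬unfreeze_account).
Yet premise 4 states O(unfreeze_account).
We now have both O(¬unfreeze_account) and O(unfreeze_account) — unfreeze_account is simultaneously obligatory and forbidden, violating the D-axiom.

Inconsistent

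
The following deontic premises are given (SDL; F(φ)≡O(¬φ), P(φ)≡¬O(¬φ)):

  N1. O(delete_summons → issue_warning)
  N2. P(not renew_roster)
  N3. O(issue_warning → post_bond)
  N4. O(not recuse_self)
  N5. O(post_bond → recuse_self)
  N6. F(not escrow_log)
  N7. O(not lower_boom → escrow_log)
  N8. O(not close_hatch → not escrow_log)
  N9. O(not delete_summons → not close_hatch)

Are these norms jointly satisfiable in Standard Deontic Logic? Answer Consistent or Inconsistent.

F(not escrow_log) at premise 6 means O(escrow_log).
The contrapositive of premise 8 (O(not close_hatch → not escrow_log)) is O(escrow_log → close_hatch), and O(escrow_log) is already established, so O(close_hatch).
Premise 9, O(not delete_summons → not close_hatch), contraposes to O(close_hatch → delete_summons); with O(close_hatch) we get O(delete_summons).
With premise 1, O(delete_summons → issue_warning), the K-axiom yields O(issue_warning).
Applying K to premise 3 (O(issue_warning → post_bond)) and O(issue_warning) yields O(post_bond).
Premise 5 is O(post_bond → recuse_self); since O(post_bond), deontic closure gives O(recuse_self).
However, premise 4 gives O(not recuse_self).
We now have both O(recuse_self) and O(not recuse_self) — recuse_self is simultaneously obligatory and forbidden, violating the D-axiom.

Inconsistent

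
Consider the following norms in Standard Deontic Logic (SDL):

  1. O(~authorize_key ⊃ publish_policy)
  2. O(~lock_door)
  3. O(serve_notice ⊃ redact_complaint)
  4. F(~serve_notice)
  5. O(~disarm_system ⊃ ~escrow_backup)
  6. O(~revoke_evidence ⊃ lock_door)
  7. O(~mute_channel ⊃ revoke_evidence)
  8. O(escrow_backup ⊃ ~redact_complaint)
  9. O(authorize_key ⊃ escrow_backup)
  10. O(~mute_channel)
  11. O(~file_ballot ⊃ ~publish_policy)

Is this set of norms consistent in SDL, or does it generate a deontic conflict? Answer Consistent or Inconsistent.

Consistent

Premise 6 is O(~revoke_evidence ⊃ lock_door), but O(~revoke_evidence) is not derivable from the premises, so it does not yield O(lock_door).
So O(lock_door) is not derivable, and the apparent clash with O(~lock_door) does not arise.
A world satisfying every obligation exists (e.g. authorize_key=false, disarm_system=false, escrow_backup=false, file_ballot=true, lock_door=false, mute_channel=false, publish_policy=true, redact_complaint=true, revoke_evidence=true, serve_notice=true); no atom is both obligatory and forbidden, so the set is consistent.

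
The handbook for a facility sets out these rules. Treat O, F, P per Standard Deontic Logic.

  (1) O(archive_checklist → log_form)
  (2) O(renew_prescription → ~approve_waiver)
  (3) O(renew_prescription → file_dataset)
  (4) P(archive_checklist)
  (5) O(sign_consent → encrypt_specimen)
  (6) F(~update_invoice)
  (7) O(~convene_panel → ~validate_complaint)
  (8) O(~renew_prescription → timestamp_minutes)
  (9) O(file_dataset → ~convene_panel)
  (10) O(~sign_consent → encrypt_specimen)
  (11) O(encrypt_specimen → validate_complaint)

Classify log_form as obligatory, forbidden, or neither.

Neither

Premise 1 is O(archive_checklist → log_form), but O(archive_checklist) is not derivable from the premises (the permission P(archive_checklist) asserts only ~O(~archive_checklist), not O(archive_checklist)), so it does not yield O(log_form).
No premise or chain of K-axiom applications forces O(log_form), and none forces O(~log_form). So log_form is neither obligatory nor forbidden under these norms.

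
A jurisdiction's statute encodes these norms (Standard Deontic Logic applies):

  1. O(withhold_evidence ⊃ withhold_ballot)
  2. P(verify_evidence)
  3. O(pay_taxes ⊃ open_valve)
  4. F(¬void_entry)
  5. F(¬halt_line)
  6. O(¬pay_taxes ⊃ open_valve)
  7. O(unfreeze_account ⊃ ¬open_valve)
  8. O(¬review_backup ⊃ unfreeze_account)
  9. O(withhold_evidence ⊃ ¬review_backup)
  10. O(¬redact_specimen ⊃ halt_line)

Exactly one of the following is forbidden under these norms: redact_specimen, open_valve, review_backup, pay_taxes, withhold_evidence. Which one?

Premises 3 and 6 are O(pay_taxes ⊃ open_valve) and O(¬pay_taxes ⊃ open_valve); every ideal world satisfies pay_taxes or ¬pay_taxes, so in either case open_valve holds — hence O(open_valve).
The contrapositive of premise 7 (O(unfreeze_account ⊃ ¬open_valve)) is O(open_valve ⊃ ¬unfreeze_account), and O(open_valve) is already established, so O(¬unfreeze_account).
Premise 8, O(¬review_backup ⊃ unfreeze_account), contraposes to O(¬unfreeze_account ⊃ review_backup); with O(¬unfreeze_account) we get O(review_backup).
The contrapositive of premise 9 (O(withhold_evidence ⊃ ¬review_backup)) is O(review_backup ⊃ ¬withhold_evidence), and O(review_backup) is already established, so O(¬withhold_evidence).
So O(¬withhold_evidence) holds, i.e. withhold_evidence is forbidden. None of the other listed options is forbidden under the premises.

withhold_evidence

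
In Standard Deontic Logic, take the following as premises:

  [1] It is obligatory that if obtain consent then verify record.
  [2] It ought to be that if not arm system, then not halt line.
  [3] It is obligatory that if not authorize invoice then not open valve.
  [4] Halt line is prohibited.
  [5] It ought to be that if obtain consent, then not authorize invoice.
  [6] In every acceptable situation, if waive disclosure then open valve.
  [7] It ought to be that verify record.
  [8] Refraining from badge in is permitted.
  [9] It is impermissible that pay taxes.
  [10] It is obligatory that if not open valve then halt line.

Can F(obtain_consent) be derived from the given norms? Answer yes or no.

Yes

Premise 4 is F(halt_line), i.e. O(¬halt_line).
Premise 10 is O(¬open_valve → halt_line); contrapositively O(¬halt_line → open_valve). Since O(¬halt_line) holds, K gives O(open_valve).
Premise 3, O(¬authorize_invoice → ¬open_valve), contraposes to O(open_valve → authorize_invoice); with O(open_valve) we get O(authorize_invoice).
Premise 5 is O(obtain_consent → ¬authorize_invoice); contrapositively O(authorize_invoice → ¬obtain_consent). Since O(authorize_invoice) holds, K gives O(¬obtain_consent).
Premises 1, 2, 6, 7, 8, 9 do not contribute to this derivation.
So O(¬obtain_consent) holds, i.e. F(obtain_consent). The claim follows.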